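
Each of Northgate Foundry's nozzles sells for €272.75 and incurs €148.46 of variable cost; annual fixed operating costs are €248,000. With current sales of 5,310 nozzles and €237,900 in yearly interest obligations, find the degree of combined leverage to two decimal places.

3.79

Total contribution margin = 5,310 × €124.29 = €659,979.90.
EBIT = €659,979.90 − €248,000 = €411,979.90. Interest = €237,900.00.
DOL = €659,979.90 ÷ €411,979.90 = 1.6020; DFL = €411,979.90 ÷ €174,079.90 = 2.3666.
DCL = DOL × DFL = 1.6020 × 2.3666 = 3.7913.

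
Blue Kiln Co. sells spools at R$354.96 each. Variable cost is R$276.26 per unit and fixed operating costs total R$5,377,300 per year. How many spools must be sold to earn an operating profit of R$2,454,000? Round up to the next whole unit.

99,509 spools

Unit CM = price − variable cost = R$354.96 − R$276.26 = R$78.70.
Required volume = (fixed costs + target profit) ÷ CM = (R$5,377,300 + R$2,454,000) ÷ R$78.70 = 99,508.26, so 99,509 spools.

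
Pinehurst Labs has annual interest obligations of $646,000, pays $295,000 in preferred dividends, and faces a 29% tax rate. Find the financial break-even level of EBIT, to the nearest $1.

$1,061,493

Preferred dividends are paid after tax, so their pre-tax equivalent is $295,000 ÷ (1 − 0.29) = $415,492.96.
Financial break-even EBIT = interest + D_p ÷ (1 − t) = $646,000 + $415,492.96 = $1,061,492.96.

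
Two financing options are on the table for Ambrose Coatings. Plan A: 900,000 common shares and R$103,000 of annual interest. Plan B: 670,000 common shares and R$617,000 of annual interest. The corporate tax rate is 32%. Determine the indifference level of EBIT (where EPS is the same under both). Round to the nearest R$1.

At indifference, (EBIT − 103,000)(1 − t)/900,000 = (EBIT − 617,000)(1 − t)/670,000.
Cancelling (1 − t) and cross-multiplying: 670,000·(EBIT − 103,000) = 900,000·(EBIT − 617,000).
EBIT × (900,000 − 670,000) = 617,000 × 900,000 − 103,000 × 670,000 = 486,290,000,000, so EBIT = 486,290,000,000 ÷ 230,000 = 2,114,304.35.

R$2,114,304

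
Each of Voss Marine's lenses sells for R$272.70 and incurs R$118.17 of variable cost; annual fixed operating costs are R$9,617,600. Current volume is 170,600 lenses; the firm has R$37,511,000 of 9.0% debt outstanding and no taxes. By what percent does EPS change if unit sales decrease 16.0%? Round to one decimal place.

At 170,600 units, contribution = 170,600 × R$154.53 = R$26,362,818.00.
EBIT = R$26,362,818.00 − R$9,617,600 = R$16,745,218.00.
After interest of R$3,375,990.00, pre-tax earnings = R$13,369,228.00.
DCL = total CM / (EBIT − I) = R$26,362,818.00 / R$13,369,228.00 = 1.9719.
EPS therefore changes by 1.9719 × (-16.0%) = -31.6%.

-31.6%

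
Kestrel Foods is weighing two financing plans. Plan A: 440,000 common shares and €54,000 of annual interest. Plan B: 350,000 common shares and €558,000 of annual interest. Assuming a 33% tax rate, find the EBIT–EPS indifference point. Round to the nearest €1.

€2,518,000

Set EPS_A = EPS_B: (EBIT − €54,000)(1 − 0.33) ÷ 440,000 = (EBIT − €558,000)(1 − 0.33) ÷ 350,000.
The (1 − t) factor cancels: (EBIT − 54,000) × 350,000 = (EBIT − 558,000) × 440,000.
EBIT × (440,000 − 350,000) = 558,000 × 440,000 − 54,000 × 350,000 = 226,620,000,000, so EBIT = 226,620,000,000 ÷ 90,000 = 2,518,000.00.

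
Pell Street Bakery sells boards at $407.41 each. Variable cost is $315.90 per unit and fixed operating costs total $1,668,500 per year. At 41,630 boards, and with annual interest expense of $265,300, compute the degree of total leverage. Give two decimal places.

At 41,630 units, contribution = 41,630 × $91.51 = $3,809,561.30.
EBIT = $3,809,561.30 − $1,668,500 = $2,141,061.30. Interest = $265,300.00.
DOL = $3,809,561.30 ÷ $2,141,061.30 = 1.7793; DFL = $2,141,061.30 ÷ $1,875,761.30 = 1.1414.
Combined leverage = 1.7793 × 1.1414 = 2.0309.

2.03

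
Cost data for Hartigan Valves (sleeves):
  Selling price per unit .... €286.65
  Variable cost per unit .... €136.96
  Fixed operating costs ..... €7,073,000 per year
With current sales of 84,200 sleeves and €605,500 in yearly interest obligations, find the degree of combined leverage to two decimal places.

2.56

Contribution at this volume is 84,200 × €149.69 = €12,603,898.00.
Subtracting fixed costs: EBIT = €12,603,898.00 − €7,073,000 = €5,530,898.00. Interest = €605,500.00.
DOL = €12,603,898.00 ÷ €5,530,898.00 = 2.2788; DFL = €5,530,898.00 ÷ €4,925,398.00 = 1.1229.
Combined leverage = 2.2788 × 1.1229 = 2.5589.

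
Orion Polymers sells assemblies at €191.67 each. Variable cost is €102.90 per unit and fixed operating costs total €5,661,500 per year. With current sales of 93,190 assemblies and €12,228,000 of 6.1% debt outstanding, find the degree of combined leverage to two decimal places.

4.44

Total contribution margin = 93,190 × €88.77 = €8,272,476.30.
Operating income = contribution − fixed costs = €8,272,476.30 − €5,661,500 = €2,610,976.30. Interest = €745,908.00, so EBIT − I = €1,865,068.30.
DCL = contribution ÷ (EBIT − I) = €8,272,476.30 ÷ €1,865,068.30 = 4.4355.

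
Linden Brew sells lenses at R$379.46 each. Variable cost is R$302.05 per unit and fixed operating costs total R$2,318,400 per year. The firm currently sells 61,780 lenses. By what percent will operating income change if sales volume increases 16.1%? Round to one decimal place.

+31.2%

Contribution at this volume is 61,780 × R$77.41 = R$4,782,389.80.
EBIT = R$4,782,389.80 − R$2,318,400 = R$2,463,989.80.
Degree of operating leverage = R$4,782,389.80 / R$2,463,989.80 = 1.9409.
Operating income changes by 1.9409 × +16.1% = +31.2%.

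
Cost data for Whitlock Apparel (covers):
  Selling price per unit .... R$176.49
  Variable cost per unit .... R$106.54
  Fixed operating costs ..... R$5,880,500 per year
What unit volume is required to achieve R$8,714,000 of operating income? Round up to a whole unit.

208,642 covers

Unit CM = price − variable cost = R$176.49 − R$106.54 = R$69.95.
Units = (FC + target) / CM = (R$5,880,500 + R$8,714,000) / R$69.95 = 208,641.89, so 208,642 covers.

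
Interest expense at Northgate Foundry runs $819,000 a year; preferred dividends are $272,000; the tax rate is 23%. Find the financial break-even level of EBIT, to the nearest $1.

Grossing the preferred dividend up to pre-tax terms: $272,000 / (1 − 0.23) = $353,246.75.
EPS = 0 when EBIT covers interest plus the pre-tax preferred burden: $819,000 + $353,246.75 = $1,172,246.75.

$1,172,247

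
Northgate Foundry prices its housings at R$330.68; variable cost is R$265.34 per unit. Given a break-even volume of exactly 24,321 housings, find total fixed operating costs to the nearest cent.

R$1,589,134.14

Unit CM = price − variable cost = R$330.68 − R$265.34 = R$65.34.
Since BE = FC / CM, FC = 24,321 × R$65.34 = R$1,589,134.14.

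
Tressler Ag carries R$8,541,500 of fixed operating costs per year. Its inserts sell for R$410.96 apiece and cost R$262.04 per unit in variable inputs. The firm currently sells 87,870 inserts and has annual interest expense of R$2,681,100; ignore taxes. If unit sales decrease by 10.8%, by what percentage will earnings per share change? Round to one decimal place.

Total contribution margin = 87,870 × R$148.92 = R$13,085,600.40.
Subtracting fixed costs: EBIT = R$13,085,600.40 − R$8,541,500 = R$4,544,100.40.
Interest = R$2,681,100.00, so EBIT − I = R$1,863,000.40.
DCL = total CM / (EBIT − I) = R$13,085,600.40 / R$1,863,000.40 = 7.0239.
%ΔEPS = DCL × %ΔSales = 7.0239 × -10.8% = -75.9%.

-75.9%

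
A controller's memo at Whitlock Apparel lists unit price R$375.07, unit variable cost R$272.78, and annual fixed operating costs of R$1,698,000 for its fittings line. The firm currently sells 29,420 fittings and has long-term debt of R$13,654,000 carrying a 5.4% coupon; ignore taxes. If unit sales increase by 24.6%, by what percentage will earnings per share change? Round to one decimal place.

Total contribution margin = 29,420 × R$102.29 = R$3,009,371.80.
Subtracting fixed costs: EBIT = R$3,009,371.80 − R$1,698,000 = R$1,311,371.80.
After interest of R$737,316.00, pre-tax earnings = R$574,055.80.
DCL = total CM / (EBIT − I) = R$3,009,371.80 / R$574,055.80 = 5.2423.
%ΔEPS = DCL × %ΔSales = 5.2423 × +24.6% = +129.0%.

+129.0%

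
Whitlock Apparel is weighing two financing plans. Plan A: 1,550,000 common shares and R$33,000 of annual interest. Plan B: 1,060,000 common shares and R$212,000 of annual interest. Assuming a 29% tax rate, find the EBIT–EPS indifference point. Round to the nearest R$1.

R$599,224

At indifference, (EBIT − 33,000)(1 − t)/1,550,000 = (EBIT − 212,000)(1 − t)/1,060,000.
The (1 − t) factor cancels: (EBIT − 33,000) × 1,060,000 = (EBIT − 212,000) × 1,550,000.
EBIT × (1,550,000 − 1,060,000) = 212,000 × 1,550,000 − 33,000 × 1,060,000 = 293,620,000,000, so EBIT = 293,620,000,000 ÷ 490,000 = 599,224.49.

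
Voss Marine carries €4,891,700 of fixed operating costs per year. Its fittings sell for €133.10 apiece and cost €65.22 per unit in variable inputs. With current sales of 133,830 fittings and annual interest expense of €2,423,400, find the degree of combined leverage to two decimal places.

Contribution at this volume is 133,830 × €67.88 = €9,084,380.40.
Operating income = contribution − fixed costs = €9,084,380.40 − €4,891,700 = €4,192,680.40. Interest = €2,423,400.00, so EBIT − I = €1,769,280.40.
DCL = contribution ÷ (EBIT − I) = €9,084,380.40 ÷ €1,769,280.40 = 5.1345.

5.13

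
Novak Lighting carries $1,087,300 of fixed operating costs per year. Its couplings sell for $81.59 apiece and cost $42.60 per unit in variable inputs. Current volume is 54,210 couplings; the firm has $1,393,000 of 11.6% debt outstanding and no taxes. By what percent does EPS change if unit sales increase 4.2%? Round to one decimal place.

+10.3%

At 54,210 units, contribution = 54,210 × $38.99 = $2,113,647.90.
Subtracting fixed costs: EBIT = $2,113,647.90 − $1,087,300 = $1,026,347.90.
Interest = $161,588.00, so EBIT − I = $864,759.90.
DCL = total CM / (EBIT − I) = $2,113,647.90 / $864,759.90 = 2.4442.
%ΔEPS = DCL × %ΔSales = 2.4442 × +4.2% = +10.3%.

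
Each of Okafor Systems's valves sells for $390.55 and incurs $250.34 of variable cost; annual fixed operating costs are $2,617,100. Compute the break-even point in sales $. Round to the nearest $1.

CM per unit = $390.55 − $250.34 = $140.21; CM ratio = $140.21 / $390.55 = 0.3590.
Break-even revenue = fixed costs × price ÷ CM = $2,617,100 × $390.55 ÷ $140.21 = $7,289,840.

$7,289,840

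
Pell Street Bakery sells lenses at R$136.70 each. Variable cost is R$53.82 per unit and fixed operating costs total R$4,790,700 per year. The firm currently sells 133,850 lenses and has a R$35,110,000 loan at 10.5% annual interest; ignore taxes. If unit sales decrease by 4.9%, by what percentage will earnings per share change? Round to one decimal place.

-20.8%

Total contribution margin = 133,850 × R$82.88 = R$11,093,488.00.
Subtracting fixed costs: EBIT = R$11,093,488.00 − R$4,790,700 = R$6,302,788.00.
Interest = R$3,686,550.00, so EBIT − I = R$2,616,238.00.
Degree of combined leverage = contribution ÷ (EBIT − I) = R$11,093,488.00 ÷ R$2,616,238.00 = 4.2402.
EPS therefore changes by 4.2402 × (-4.9%) = -20.8%.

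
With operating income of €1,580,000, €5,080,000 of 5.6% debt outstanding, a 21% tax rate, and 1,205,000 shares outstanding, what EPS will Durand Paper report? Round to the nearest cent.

Pre-tax income = €1,580,000 − €284,480.00 = €1,295,520.00.
Net income = €1,295,520.00 × (1 − 0.21) = €1,023,460.80.
EPS = €1,023,460.80 ÷ 1,205,000 = €0.85.

€0.85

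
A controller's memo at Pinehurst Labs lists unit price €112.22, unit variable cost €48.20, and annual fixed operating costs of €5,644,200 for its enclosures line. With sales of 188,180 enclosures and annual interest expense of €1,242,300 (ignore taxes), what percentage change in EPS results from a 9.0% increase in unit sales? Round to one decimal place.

+21.0%

Total contribution margin = 188,180 × €64.02 = €12,047,283.60.
EBIT = €12,047,283.60 − €5,644,200 = €6,403,083.60.
After interest of €1,242,300.00, pre-tax earnings = €5,160,783.60.
Degree of combined leverage = contribution ÷ (EBIT − I) = €12,047,283.60 ÷ €5,160,783.60 = 2.3344.
%ΔEPS = DCL × %ΔSales = 2.3344 × +9.0% = +21.0%.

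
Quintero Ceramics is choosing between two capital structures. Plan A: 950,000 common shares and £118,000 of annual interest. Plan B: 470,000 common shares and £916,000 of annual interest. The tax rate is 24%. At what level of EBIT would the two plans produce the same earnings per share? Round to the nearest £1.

£1,697,375

Set EPS_A = EPS_B: (EBIT − £118,000)(1 − 0.24) ÷ 950,000 = (EBIT − £916,000)(1 − 0.24) ÷ 470,000.
Cancelling (1 − t) and cross-multiplying: 470,000·(EBIT − 118,000) = 950,000·(EBIT − 916,000).
EBIT × (950,000 − 470,000) = 916,000 × 950,000 − 118,000 × 470,000 = 814,740,000,000, so EBIT = 814,740,000,000 ÷ 480,000 = 1,697,375.00.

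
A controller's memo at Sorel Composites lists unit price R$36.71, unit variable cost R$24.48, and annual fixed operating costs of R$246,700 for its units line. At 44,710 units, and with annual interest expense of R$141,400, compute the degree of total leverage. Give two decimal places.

At 44,710 units, contribution = 44,710 × R$12.23 = R$546,803.30.
Subtracting fixed costs: EBIT = R$546,803.30 − R$246,700 = R$300,103.30. Interest = R$141,400.00.
DOL = R$546,803.30 ÷ R$300,103.30 = 1.8221; DFL = R$300,103.30 ÷ R$158,703.30 = 1.8910.
DCL = DOL × DFL = 1.8221 × 1.8910 = 3.4456.

3.45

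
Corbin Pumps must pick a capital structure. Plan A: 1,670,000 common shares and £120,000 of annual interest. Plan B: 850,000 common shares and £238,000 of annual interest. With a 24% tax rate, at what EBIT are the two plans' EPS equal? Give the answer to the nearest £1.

£360,317

Set EPS_A = EPS_B: (EBIT − £120,000)(1 − 0.24) ÷ 1,670,000 = (EBIT − £238,000)(1 − 0.24) ÷ 850,000.
The (1 − t) factor cancels: (EBIT − 120,000) × 850,000 = (EBIT − 238,000) × 1,670,000.
EBIT × (1,670,000 − 850,000) = 238,000 × 1,670,000 − 120,000 × 850,000 = 295,460,000,000, so EBIT = 295,460,000,000 ÷ 820,000 = 360,317.07.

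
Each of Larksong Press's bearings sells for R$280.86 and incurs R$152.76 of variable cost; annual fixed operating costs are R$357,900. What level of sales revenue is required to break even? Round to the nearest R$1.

CM per unit = R$280.86 − R$152.76 = R$128.10; CM ratio = R$128.10 / R$280.86 = 0.4561.
Break-even revenue = fixed costs × price ÷ CM = R$357,900 × R$280.86 ÷ R$128.10 = R$784,698.

R$784,698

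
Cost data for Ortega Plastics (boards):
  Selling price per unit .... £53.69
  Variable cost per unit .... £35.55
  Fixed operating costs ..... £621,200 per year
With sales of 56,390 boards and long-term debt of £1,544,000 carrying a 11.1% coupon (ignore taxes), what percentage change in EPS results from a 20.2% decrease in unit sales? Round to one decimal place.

At 56,390 units, contribution = 56,390 × £18.14 = £1,022,914.60.
Subtracting fixed costs: EBIT = £1,022,914.60 − £621,200 = £401,714.60.
Interest = £171,384.00, so EBIT − I = £230,330.60.
Degree of combined leverage = contribution ÷ (EBIT − I) = £1,022,914.60 ÷ £230,330.60 = 4.4411.
%ΔEPS = DCL × %ΔSales = 4.4411 × -20.2% = -89.7%.

-89.7%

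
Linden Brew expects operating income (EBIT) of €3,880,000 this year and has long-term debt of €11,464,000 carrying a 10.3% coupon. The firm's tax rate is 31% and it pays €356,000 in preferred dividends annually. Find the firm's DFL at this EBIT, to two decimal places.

1.78

Interest = €1,180,792.00.
Pre-tax preferred-dividend burden = €356,000 ÷ (1 − 0.31) = €515,942.03.
DFL = EBIT ÷ [EBIT − I − D_p/(1−t)] = €3,880,000 ÷ [€3,880,000 − €1,180,792.00 − €515,942.03] = €3,880,000 ÷ €2,183,265.97 = 1.7772.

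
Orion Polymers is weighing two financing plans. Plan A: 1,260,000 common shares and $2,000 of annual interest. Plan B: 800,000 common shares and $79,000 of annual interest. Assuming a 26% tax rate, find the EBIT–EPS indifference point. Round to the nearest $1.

At indifference, (EBIT − 2,000)(1 − t)/1,260,000 = (EBIT − 79,000)(1 − t)/800,000.
The (1 − t) factor cancels: (EBIT − 2,000) × 800,000 = (EBIT − 79,000) × 1,260,000.
EBIT × (1,260,000 − 800,000) = 79,000 × 1,260,000 − 2,000 × 800,000 = 97,940,000,000, so EBIT = 97,940,000,000 ÷ 460,000 = 212,913.04.

$212,913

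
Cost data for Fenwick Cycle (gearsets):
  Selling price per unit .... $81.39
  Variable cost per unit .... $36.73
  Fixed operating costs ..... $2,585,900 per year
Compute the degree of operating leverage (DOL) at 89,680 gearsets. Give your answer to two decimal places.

Contribution at this volume is 89,680 × $44.66 = $4,005,108.80.
Subtracting fixed costs: EBIT = $4,005,108.80 − $2,585,900 = $1,419,208.80.
Degree of operating leverage = $4,005,108.80 / $1,419,208.80 = 2.8221.

2.82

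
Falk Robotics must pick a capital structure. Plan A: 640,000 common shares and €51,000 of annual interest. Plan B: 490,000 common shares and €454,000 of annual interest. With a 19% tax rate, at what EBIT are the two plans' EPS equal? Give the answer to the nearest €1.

€1,770,467

At indifference, (EBIT − 51,000)(1 − t)/640,000 = (EBIT − 454,000)(1 − t)/490,000.
Cancelling (1 − t) and cross-multiplying: 490,000·(EBIT − 51,000) = 640,000·(EBIT − 454,000).
EBIT × (640,000 − 490,000) = 454,000 × 640,000 − 51,000 × 490,000 = 265,570,000,000, so EBIT = 265,570,000,000 ÷ 150,000 = 1,770,466.67.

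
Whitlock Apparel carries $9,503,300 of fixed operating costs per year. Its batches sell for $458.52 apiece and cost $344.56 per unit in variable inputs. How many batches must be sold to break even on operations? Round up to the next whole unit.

83,392 batches

Each unit contributes $458.52 − $344.56 = $113.96.
Units to break even: $9,503,300 ÷ $113.96 = 83,391.54, rounded up to 83,392.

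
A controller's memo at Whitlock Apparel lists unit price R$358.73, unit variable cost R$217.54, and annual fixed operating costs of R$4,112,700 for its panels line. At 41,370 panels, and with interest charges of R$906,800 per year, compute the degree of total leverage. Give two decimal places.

Contribution at this volume is 41,370 × R$141.19 = R$5,841,030.30.
Subtracting fixed costs: EBIT = R$5,841,030.30 − R$4,112,700 = R$1,728,330.30. Interest = R$906,800.00.
DOL = R$5,841,030.30 ÷ R$1,728,330.30 = 3.3796; DFL = R$1,728,330.30 ÷ R$821,530.30 = 2.1038.
Combined leverage = 3.3796 × 2.1038 = 7.1100.

7.11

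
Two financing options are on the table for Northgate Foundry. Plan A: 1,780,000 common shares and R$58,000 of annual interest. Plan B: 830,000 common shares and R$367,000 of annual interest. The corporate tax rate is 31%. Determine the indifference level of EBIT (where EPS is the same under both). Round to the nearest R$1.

At indifference, (EBIT − 58,000)(1 − t)/1,780,000 = (EBIT − 367,000)(1 − t)/830,000.
Cancelling (1 − t) and cross-multiplying: 830,000·(EBIT − 58,000) = 1,780,000·(EBIT − 367,000).
Solving, EBIT = (367,000·1,780,000 − 58,000·830,000) / (1,780,000 − 830,000) = 605,120,000,000 / 950,000 = 636,968.42.

R$636,968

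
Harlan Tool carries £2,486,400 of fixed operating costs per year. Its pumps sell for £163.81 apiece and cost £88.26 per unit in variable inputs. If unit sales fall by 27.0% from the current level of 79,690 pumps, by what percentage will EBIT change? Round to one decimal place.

-46.0%

At 79,690 units, contribution = 79,690 × £75.55 = £6,020,579.50.
Operating income = contribution − fixed costs = £6,020,579.50 − £2,486,400 = £3,534,179.50.
Degree of operating leverage = £6,020,579.50 / £3,534,179.50 = 1.7035.
Operating income changes by 1.7035 × -27.0% = -46.0%.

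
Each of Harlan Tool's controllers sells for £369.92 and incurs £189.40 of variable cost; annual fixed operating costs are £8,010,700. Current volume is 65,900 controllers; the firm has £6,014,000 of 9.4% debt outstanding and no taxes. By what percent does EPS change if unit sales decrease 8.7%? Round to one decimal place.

At 65,900 units, contribution = 65,900 × £180.52 = £11,896,268.00.
Subtracting fixed costs: EBIT = £11,896,268.00 − £8,010,700 = £3,885,568.00.
After interest of £565,316.00, pre-tax earnings = £3,320,252.00.
DCL = total CM / (EBIT − I) = £11,896,268.00 / £3,320,252.00 = 3.5829.
%ΔEPS = DCL × %ΔSales = 3.5829 × -8.7% = -31.2%.

-31.2%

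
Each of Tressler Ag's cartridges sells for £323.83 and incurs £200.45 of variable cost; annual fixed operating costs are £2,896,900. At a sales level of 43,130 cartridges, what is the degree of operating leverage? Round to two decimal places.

2.19

At 43,130 units, contribution = 43,130 × £123.38 = £5,321,379.40.
Operating income = contribution − fixed costs = £5,321,379.40 − £2,896,900 = £2,424,479.40.
So DOL = total CM / EBIT = £5,321,379.40 / £2,424,479.40 = 2.1949.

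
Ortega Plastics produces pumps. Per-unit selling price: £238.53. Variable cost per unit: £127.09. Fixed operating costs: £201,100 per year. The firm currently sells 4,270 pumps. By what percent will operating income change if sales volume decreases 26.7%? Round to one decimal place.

-46.2%

Contribution at this volume is 4,270 × £111.44 = £475,848.80.
EBIT = £475,848.80 − £201,100 = £274,748.80.
Degree of operating leverage = £475,848.80 / £274,748.80 = 1.7319.
Operating income changes by 1.7319 × -26.7% = -46.2%.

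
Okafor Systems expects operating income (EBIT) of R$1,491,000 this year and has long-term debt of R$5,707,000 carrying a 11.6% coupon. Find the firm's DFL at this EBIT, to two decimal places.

Interest = R$662,012.00.
DFL = EBIT ÷ (EBIT − I) = R$1,491,000 ÷ (R$1,491,000 − R$662,012.00) = R$1,491,000 ÷ R$828,988.00 = 1.7986.

1.80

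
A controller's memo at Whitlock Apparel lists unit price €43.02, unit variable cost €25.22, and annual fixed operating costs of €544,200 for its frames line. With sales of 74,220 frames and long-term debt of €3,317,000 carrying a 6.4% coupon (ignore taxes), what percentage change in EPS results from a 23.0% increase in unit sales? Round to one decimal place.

+53.8%

Total contribution margin = 74,220 × €17.80 = €1,321,116.00.
EBIT = €1,321,116.00 − €544,200 = €776,916.00.
Interest = €212,288.00, so EBIT − I = €564,628.00.
Degree of combined leverage = contribution ÷ (EBIT − I) = €1,321,116.00 ÷ €564,628.00 = 2.3398.
%ΔEPS = DCL × %ΔSales = 2.3398 × +23.0% = +53.8%.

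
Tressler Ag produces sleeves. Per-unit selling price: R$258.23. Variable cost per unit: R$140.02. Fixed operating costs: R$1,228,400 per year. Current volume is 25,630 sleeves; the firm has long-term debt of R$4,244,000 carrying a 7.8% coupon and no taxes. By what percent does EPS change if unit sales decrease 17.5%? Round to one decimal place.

Contribution at this volume is 25,630 × R$118.21 = R$3,029,722.30.
EBIT = R$3,029,722.30 − R$1,228,400 = R$1,801,322.30.
After interest of R$331,032.00, pre-tax earnings = R$1,470,290.30.
Degree of combined leverage = contribution ÷ (EBIT − I) = R$3,029,722.30 ÷ R$1,470,290.30 = 2.0606.
%ΔEPS = DCL × %ΔSales = 2.0606 × -17.5% = -36.1%.

-36.1%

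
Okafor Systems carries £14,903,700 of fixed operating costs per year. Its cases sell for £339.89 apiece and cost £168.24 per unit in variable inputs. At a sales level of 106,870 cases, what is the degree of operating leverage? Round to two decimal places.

Total contribution margin = 106,870 × £171.65 = £18,344,235.50.
Operating income = contribution − fixed costs = £18,344,235.50 − £14,903,700 = £3,440,535.50.
Degree of operating leverage = £18,344,235.50 / £3,440,535.50 = 5.3318.

5.33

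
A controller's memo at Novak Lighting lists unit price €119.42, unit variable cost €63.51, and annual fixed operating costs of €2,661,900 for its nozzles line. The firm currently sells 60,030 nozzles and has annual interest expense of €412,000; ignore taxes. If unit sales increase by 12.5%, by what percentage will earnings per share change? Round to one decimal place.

+148.6%

Total contribution margin = 60,030 × €55.91 = €3,356,277.30.
Subtracting fixed costs: EBIT = €3,356,277.30 − €2,661,900 = €694,377.30.
Interest = €412,000.00, so EBIT − I = €282,377.30.
DCL = total CM / (EBIT − I) = €3,356,277.30 / €282,377.30 = 11.8858.
%ΔEPS = DCL × %ΔSales = 11.8858 × +12.5% = +148.6%.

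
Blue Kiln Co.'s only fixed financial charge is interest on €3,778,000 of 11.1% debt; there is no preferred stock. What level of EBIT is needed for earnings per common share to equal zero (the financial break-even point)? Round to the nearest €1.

Annual interest = 11.1% × €3,778,000 = €419,358.00.
Without preferred stock the financial break-even is simply EBIT = interest = €419,358.00.

€419,358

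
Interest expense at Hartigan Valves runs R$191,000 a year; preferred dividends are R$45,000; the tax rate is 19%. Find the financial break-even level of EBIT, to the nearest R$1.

Grossing the preferred dividend up to pre-tax terms: R$45,000 / (1 − 0.19) = R$55,555.56.
Financial break-even EBIT = interest + D_p ÷ (1 − t) = R$191,000 + R$55,555.56 = R$246,555.56.

R$246,556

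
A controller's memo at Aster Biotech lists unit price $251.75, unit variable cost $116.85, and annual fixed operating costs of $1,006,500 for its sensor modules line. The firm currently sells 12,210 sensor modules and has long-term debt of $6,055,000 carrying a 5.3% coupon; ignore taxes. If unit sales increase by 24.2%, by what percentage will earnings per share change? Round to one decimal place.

+124.7%

Contribution at this volume is 12,210 × $134.90 = $1,647,129.00.
Operating income = contribution − fixed costs = $1,647,129.00 − $1,006,500 = $640,629.00.
Interest = $320,915.00, so EBIT − I = $319,714.00.
Degree of combined leverage = contribution ÷ (EBIT − I) = $1,647,129.00 ÷ $319,714.00 = 5.1519.
EPS therefore changes by 5.1519 × (+24.2%) = +124.7%.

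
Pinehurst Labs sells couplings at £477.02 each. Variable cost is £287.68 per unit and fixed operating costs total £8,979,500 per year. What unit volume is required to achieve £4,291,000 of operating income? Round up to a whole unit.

Each unit contributes £477.02 − £287.68 = £189.34.
Units = (FC + target) / CM = (£8,979,500 + £4,291,000) / £189.34 = 70,088.20, so 70,089 couplings.

70,089 couplings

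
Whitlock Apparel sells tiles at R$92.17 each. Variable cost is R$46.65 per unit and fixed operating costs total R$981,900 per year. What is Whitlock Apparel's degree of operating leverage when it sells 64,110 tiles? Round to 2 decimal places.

Contribution at this volume is 64,110 × R$45.52 = R$2,918,287.20.
Subtracting fixed costs: EBIT = R$2,918,287.20 − R$981,900 = R$1,936,387.20.
DOL = contribution ÷ EBIT = R$2,918,287.20 ÷ R$1,936,387.20 = 1.5071.

1.51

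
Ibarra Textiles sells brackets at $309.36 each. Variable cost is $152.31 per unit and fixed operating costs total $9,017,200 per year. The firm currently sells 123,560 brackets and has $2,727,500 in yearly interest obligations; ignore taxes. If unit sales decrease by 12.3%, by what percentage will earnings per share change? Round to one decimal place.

Total contribution margin = 123,560 × $157.05 = $19,405,098.00.
Operating income = contribution − fixed costs = $19,405,098.00 − $9,017,200 = $10,387,898.00.
Interest = $2,727,500.00, so EBIT − I = $7,660,398.00.
DCL = total CM / (EBIT − I) = $19,405,098.00 / $7,660,398.00 = 2.5332.
EPS therefore changes by 2.5332 × (-12.3%) = -31.2%.

-31.2%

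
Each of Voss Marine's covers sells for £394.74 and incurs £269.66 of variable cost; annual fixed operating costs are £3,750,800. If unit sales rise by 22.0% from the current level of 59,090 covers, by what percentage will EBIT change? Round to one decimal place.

At 59,090 units, contribution = 59,090 × £125.08 = £7,390,977.20.
Subtracting fixed costs: EBIT = £7,390,977.20 − £3,750,800 = £3,640,177.20.
DOL = contribution ÷ EBIT = £7,390,977.20 ÷ £3,640,177.20 = 2.0304.
%ΔEBIT = DOL × %ΔSales = 2.0304 × +22.0% = +44.7%.

+44.7%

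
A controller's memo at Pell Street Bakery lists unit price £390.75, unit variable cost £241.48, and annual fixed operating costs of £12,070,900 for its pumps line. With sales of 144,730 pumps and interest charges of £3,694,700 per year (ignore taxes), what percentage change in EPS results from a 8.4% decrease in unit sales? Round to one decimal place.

Contribution at this volume is 144,730 × £149.27 = £21,603,847.10.
Subtracting fixed costs: EBIT = £21,603,847.10 − £12,070,900 = £9,532,947.10.
Interest = £3,694,700.00, so EBIT − I = £5,838,247.10.
DCL = total CM / (EBIT − I) = £21,603,847.10 / £5,838,247.10 = 3.7004.
%ΔEPS = DCL × %ΔSales = 3.7004 × -8.4% = -31.1%.

-31.1%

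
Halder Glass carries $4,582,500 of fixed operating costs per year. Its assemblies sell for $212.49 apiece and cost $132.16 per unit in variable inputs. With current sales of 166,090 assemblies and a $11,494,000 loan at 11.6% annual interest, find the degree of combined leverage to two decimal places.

1.80

Contribution at this volume is 166,090 × $80.33 = $13,342,009.70.
Subtracting fixed costs: EBIT = $13,342,009.70 − $4,582,500 = $8,759,509.70. Interest = $1,333,304.00, so EBIT − I = $7,426,205.70.
Degree of total leverage = total CM / (EBIT − interest) = $13,342,009.70 / $7,426,205.70 = 1.7966.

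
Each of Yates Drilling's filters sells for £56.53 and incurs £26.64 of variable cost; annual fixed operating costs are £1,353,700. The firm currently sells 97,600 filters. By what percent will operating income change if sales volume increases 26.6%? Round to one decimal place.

+49.6%

At 97,600 units, contribution = 97,600 × £29.89 = £2,917,264.00.
EBIT = £2,917,264.00 − £1,353,700 = £1,563,564.00.
Degree of operating leverage = £2,917,264.00 / £1,563,564.00 = 1.8658.
So EBIT moves 1.8658 × (+26.6%) = +49.6%.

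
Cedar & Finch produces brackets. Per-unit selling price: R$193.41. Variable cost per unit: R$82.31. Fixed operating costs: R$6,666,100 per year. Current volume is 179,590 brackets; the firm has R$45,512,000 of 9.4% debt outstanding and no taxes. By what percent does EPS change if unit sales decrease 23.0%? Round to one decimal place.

Contribution at this volume is 179,590 × R$111.10 = R$19,952,449.00.
Operating income = contribution − fixed costs = R$19,952,449.00 − R$6,666,100 = R$13,286,349.00.
Interest = R$4,278,128.00, so EBIT − I = R$9,008,221.00.
Degree of combined leverage = contribution ÷ (EBIT − I) = R$19,952,449.00 ÷ R$9,008,221.00 = 2.2149.
%ΔEPS = DCL × %ΔSales = 2.2149 × -23.0% = -50.9%.

-50.9%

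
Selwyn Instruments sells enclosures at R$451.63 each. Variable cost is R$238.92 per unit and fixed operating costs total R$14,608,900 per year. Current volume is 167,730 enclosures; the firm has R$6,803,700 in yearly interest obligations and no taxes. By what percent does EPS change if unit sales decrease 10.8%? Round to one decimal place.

At 167,730 units, contribution = 167,730 × R$212.71 = R$35,677,848.30.
Operating income = contribution − fixed costs = R$35,677,848.30 − R$14,608,900 = R$21,068,948.30.
After interest of R$6,803,700.00, pre-tax earnings = R$14,265,248.30.
Degree of combined leverage = contribution ÷ (EBIT − I) = R$35,677,848.30 ÷ R$14,265,248.30 = 2.5010.
%ΔEPS = DCL × %ΔSales = 2.5010 × -10.8% = -27.0%.

-27.0%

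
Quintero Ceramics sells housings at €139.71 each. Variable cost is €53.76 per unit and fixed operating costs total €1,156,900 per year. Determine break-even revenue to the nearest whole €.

Contribution margin per unit = €139.71 − €53.76 = €85.95, a CM ratio of €85.95 ÷ €139.71 = 0.6152.
Break-even revenue = fixed costs × price ÷ CM = €1,156,900 × €139.71 ÷ €85.95 = €1,880,518.

€1,880,518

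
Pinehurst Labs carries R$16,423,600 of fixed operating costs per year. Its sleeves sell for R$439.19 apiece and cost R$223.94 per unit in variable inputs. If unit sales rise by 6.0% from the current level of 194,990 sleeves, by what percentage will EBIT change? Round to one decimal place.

+9.9%

At 194,990 units, contribution = 194,990 × R$215.25 = R$41,971,597.50.
EBIT = R$41,971,597.50 − R$16,423,600 = R$25,547,997.50.
DOL = contribution ÷ EBIT = R$41,971,597.50 ÷ R$25,547,997.50 = 1.6429.
Operating income changes by 1.6429 × +6.0% = +9.9%.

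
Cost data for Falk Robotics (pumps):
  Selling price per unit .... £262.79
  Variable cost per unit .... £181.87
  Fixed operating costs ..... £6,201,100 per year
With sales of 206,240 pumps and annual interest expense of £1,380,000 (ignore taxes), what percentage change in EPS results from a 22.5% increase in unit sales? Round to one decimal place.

At 206,240 units, contribution = 206,240 × £80.92 = £16,688,940.80.
EBIT = £16,688,940.80 − £6,201,100 = £10,487,840.80.
Interest = £1,380,000.00, so EBIT − I = £9,107,840.80.
DCL = total CM / (EBIT − I) = £16,688,940.80 / £9,107,840.80 = 1.8324.
EPS therefore changes by 1.8324 × (+22.5%) = +41.2%.

+41.2%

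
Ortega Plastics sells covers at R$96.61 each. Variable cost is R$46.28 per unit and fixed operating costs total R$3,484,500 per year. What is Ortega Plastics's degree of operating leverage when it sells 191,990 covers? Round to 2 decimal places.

Total contribution margin = 191,990 × R$50.33 = R$9,662,856.70.
Operating income = contribution − fixed costs = R$9,662,856.70 − R$3,484,500 = R$6,178,356.70.
DOL = contribution ÷ EBIT = R$9,662,856.70 ÷ R$6,178,356.70 = 1.5640.

1.56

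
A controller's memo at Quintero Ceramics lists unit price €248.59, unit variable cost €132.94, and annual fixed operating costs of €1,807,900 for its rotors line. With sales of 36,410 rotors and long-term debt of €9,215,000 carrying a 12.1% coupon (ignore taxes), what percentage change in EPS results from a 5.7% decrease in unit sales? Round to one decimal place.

-18.6%

Total contribution margin = 36,410 × €115.65 = €4,210,816.50.
EBIT = €4,210,816.50 − €1,807,900 = €2,402,916.50.
After interest of €1,115,015.00, pre-tax earnings = €1,287,901.50.
Degree of combined leverage = contribution ÷ (EBIT − I) = €4,210,816.50 ÷ €1,287,901.50 = 3.2695.
EPS therefore changes by 3.2695 × (-5.7%) = -18.6%.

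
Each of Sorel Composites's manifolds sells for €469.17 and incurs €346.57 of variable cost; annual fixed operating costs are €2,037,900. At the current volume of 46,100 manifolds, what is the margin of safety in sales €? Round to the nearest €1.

€13,830,029

Each unit contributes €469.17 − €346.57 = €122.60. Break-even units = €2,037,900 ÷ €122.60 = 16,622.35; break-even revenue = 16,622.35 × €469.17 = €7,798,707.53.
Actual sales revenue = 46,100 × €469.17 = €21,628,737.00.
Margin of safety = €21,628,737.00 − €7,798,707.53 = €13,830,029.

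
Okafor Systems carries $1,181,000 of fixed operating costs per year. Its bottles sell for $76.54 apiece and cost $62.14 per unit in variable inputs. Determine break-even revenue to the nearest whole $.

$6,277,343

Contribution margin per unit = $76.54 − $62.14 = $14.40, a CM ratio of $14.40 ÷ $76.54 = 0.1881.
Break-even revenue = fixed costs × price ÷ CM = $1,181,000 × $76.54 ÷ $14.40 = $6,277,343.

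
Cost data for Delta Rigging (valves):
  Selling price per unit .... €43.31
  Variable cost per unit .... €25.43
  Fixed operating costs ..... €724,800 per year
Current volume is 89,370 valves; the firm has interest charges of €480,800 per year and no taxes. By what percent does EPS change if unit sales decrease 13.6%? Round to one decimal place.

At 89,370 units, contribution = 89,370 × €17.88 = €1,597,935.60.
Subtracting fixed costs: EBIT = €1,597,935.60 − €724,800 = €873,135.60.
Interest = €480,800.00, so EBIT − I = €392,335.60.
Degree of combined leverage = contribution ÷ (EBIT − I) = €1,597,935.60 ÷ €392,335.60 = 4.0729.
%ΔEPS = DCL × %ΔSales = 4.0729 × -13.6% = -55.4%.

-55.4%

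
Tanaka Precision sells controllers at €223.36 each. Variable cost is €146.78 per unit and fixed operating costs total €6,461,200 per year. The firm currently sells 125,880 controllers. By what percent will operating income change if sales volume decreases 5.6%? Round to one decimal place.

-17.0%

Contribution at this volume is 125,880 × €76.58 = €9,639,890.40.
EBIT = €9,639,890.40 − €6,461,200 = €3,178,690.40.
Degree of operating leverage = €9,639,890.40 / €3,178,690.40 = 3.0327.
So EBIT moves 3.0327 × (-5.6%) = -17.0%.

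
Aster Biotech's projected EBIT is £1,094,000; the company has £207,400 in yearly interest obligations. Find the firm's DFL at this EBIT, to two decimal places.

Annual interest charges come to £207,400.00.
DFL = EBIT ÷ (EBIT − I) = £1,094,000 ÷ (£1,094,000 − £207,400.00) = £1,094,000 ÷ £886,600.00 = 1.2339.

1.23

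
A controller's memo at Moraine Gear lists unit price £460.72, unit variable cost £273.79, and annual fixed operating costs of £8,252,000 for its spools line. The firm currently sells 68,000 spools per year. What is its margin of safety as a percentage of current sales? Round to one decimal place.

35.1%

Contribution margin per unit = £460.72 − £273.79 = £186.93. Break-even units = £8,252,000 ÷ £186.93 = 44,144.87; break-even revenue = 44,144.87 × £460.72 = £20,338,423.15.
Actual sales revenue = 68,000 × £460.72 = £31,328,960.00.
Margin of safety = (£31,328,960.00 − £20,338,423.15) ÷ £31,328,960.00 = 35.1%.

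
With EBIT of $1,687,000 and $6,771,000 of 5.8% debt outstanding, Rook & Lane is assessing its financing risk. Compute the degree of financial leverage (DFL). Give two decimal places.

Annual interest charges come to $392,718.00.
Degree of financial leverage = EBIT / (EBIT − interest) = $1,687,000 / $1,294,282.00 = 1.3034.

1.30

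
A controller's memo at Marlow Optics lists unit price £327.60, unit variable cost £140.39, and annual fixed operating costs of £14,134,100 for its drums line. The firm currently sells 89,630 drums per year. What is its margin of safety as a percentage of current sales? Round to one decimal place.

Unit CM = price − variable cost = £327.60 − £140.39 = £187.21. Break-even units = £14,134,100 ÷ £187.21 = 75,498.64; break-even revenue = 75,498.64 × £327.60 = £24,733,353.77.
Current sales = 89,630 × £327.60 = £29,362,788.00.
Margin of safety = (£29,362,788.00 − £24,733,353.77) ÷ £29,362,788.00 = 15.8%.

15.8%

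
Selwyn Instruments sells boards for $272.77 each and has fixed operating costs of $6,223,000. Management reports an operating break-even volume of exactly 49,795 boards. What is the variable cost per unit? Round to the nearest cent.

$147.80

At break-even, FC = Q × (P − VC), so P − VC = $6,223,000 ÷ 49,795 = $124.9724.
Hence VC = price − CM = $272.77 − $124.9724 = $147.80.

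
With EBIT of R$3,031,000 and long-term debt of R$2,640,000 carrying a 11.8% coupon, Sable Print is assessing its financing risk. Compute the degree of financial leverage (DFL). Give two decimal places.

Interest = R$311,520.00.
Degree of financial leverage = EBIT / (EBIT − interest) = R$3,031,000 / R$2,719,480.00 = 1.1146.

1.11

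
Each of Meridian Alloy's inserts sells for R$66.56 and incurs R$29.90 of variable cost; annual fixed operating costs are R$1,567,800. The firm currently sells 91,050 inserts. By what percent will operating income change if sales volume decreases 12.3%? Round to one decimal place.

Contribution at this volume is 91,050 × R$36.66 = R$3,337,893.00.
Subtracting fixed costs: EBIT = R$3,337,893.00 − R$1,567,800 = R$1,770,093.00.
So DOL = total CM / EBIT = R$3,337,893.00 / R$1,770,093.00 = 1.8857.
So EBIT moves 1.8857 × (-12.3%) = -23.2%.

-23.2%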